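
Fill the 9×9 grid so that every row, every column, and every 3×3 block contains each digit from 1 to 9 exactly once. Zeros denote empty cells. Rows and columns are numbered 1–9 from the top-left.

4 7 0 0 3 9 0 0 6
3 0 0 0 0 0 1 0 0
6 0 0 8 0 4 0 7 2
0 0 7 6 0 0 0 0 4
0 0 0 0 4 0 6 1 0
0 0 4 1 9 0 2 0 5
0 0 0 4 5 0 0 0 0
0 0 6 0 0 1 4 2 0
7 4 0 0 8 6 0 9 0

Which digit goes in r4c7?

r3c5 = 1 (sole candidate).
r4c5 = 2 (sole candidate).
r6c1 = 8 (sole candidate).
r6c8 = 3 (sole candidate).
r8c5 = 7 (sole candidate).
r2c5 = 6 (sole candidate).
r4c8 = 8 (sole candidate).
r6c2 = 6 (sole candidate).
r6c6 = 7 (sole candidate).
r7c8 = 6 (sole candidate).
r1c8 = 5 (sole candidate).
r2c8 = 4 (sole candidate).
r4c7 = 9: row 4 has {2,4,6,7,8}; col 7 has {1,2,4,6}; box has {1,2,3,4,5,6,8} → only 9 remains.

9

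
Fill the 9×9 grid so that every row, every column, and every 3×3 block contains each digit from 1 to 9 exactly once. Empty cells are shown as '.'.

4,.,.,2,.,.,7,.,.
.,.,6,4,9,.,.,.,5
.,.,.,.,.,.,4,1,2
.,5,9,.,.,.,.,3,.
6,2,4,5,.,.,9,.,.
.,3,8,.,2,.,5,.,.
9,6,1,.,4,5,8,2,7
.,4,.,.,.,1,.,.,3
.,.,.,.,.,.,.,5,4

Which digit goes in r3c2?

r2c7 = 3 (sole candidate).
r2c8 = 8 (sole candidate).
r5c8 = 7 (sole candidate).
r7c4 = 3 (sole candidate).
r8c7 = 6 (sole candidate).
r8c8 = 9 (sole candidate).
r9c7 = 1 (sole candidate).
r1c8 = 6 (sole candidate).
r1c9 = 9 (sole candidate).
r2c6 = 7 (sole candidate).
r4c7 = 2 (sole candidate).
r6c8 = 4 (sole candidate).
r2c2 = 1 (sole candidate).
r1c2 = 8 (sole candidate).
r1c6 = 3 (sole candidate).
r2c1 = 2 (sole candidate).
r5c6 = 8 (sole candidate).
r5c9 = 1 (sole candidate).
r6c9 = 6 (sole candidate).
r9c2 = 7 (sole candidate).
r1c3 = 5 (sole candidate).
r1c5 = 1 (sole candidate).
r3c2 = 9: row 3 has {1,2,4}; col 2 has {1,2,3,4,5,6,7,8}; box has {1,2,4,5,6,8} → only 9 remains.

9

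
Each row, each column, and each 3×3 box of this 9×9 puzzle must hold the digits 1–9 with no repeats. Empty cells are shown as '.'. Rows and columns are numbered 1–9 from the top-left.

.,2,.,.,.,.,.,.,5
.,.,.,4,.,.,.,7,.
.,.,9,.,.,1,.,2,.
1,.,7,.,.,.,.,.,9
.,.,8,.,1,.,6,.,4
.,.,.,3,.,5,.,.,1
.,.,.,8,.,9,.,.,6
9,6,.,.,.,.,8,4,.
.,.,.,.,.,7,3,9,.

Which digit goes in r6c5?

r3c7 = 4 (sole candidate).
r5c6 = 2 (sole candidate).
r6c8 = 8 (sole candidate).
r8c6 = 3 (sole candidate).
r9c9 = 2 (sole candidate).
r4c4 = 6 (sole candidate).
r8c9 = 7 (sole candidate).
r2c5 = 2 (hidden single in row 2).
r8c5 = 5 (sole candidate).
r9c4 = 1 (sole candidate).
r7c5 = 4 (sole candidate).
r8c4 = 2 (sole candidate).
r9c5 = 6 (sole candidate).
r4c5 = 8 (sole candidate).
r4c6 = 4 (sole candidate).
r8c3 = 1 (sole candidate).
r2c7 = 9 (hidden single in row 2).
r1c7 = 1 (sole candidate).
r7c7 = 5 (sole candidate).
r7c8 = 1 (sole candidate).
r4c7 = 2 (sole candidate).
r6c7 = 7 (sole candidate).
r6c5 = 9: row 6 has {1,3,5,7,8}; col 5 has {1,2,4,5,6,8}; box has {1,2,3,4,5,6,8} → only 9 remains.

9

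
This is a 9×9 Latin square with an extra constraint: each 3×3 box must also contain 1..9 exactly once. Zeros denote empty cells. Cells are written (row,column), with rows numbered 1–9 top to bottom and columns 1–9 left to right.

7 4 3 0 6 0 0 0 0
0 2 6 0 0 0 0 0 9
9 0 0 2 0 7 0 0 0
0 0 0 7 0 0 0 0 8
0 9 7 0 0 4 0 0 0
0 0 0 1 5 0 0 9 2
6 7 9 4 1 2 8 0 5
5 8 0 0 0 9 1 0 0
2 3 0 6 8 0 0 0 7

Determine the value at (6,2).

6

(1,9) = 1 (sole candidate).
(6,2) = 6: row 6 has {1,2,5,9}; col 2 has {2,3,4,7,8,9}; box has {7,9} → only 6 remains.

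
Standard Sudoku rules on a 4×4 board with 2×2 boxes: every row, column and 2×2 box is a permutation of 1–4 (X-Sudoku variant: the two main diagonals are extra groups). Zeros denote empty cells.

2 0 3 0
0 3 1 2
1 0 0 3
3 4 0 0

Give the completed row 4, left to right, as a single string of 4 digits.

3421

row 1, column 2 = 1 (sole candidate).
row 1, column 4 = 4 (sole candidate).
row 2, column 1 = 4 (sole candidate).
row 3, column 2 = 2 (sole candidate).
row 3, column 3 = 4 (sole candidate).
row 4, column 3 = 2: row 4 has {3,4}; col 3 has {1,3,4}; box has {3,4} → only 2 remains.
row 4, column 4 = 1: row 4 has {2,3,4}; col 4 has {2,3,4}; box has {2,3,4}; main diagonal has {2,3,4} → only 1 remains.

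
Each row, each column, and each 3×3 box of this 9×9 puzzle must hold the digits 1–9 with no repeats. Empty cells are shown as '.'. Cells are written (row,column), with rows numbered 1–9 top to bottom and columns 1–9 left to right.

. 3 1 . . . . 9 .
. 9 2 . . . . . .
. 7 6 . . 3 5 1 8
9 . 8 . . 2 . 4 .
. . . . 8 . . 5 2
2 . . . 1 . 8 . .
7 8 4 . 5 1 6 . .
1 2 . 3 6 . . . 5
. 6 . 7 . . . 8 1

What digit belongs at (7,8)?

2

(3,1) = 4 (sole candidate).
(8,3) = 9 (sole candidate).
(8,8) = 7 (sole candidate).
(8,7) = 4 (sole candidate).
(8,6) = 8 (sole candidate).
(2,4) = 1 (hidden single in row 2).
(2,1) = 8 (hidden single in row 2).
(1,1) = 5 (sole candidate).
(9,1) = 3 (sole candidate).
(9,3) = 5 (sole candidate).
(5,1) = 6 (sole candidate).
(1,4) = 8 (hidden single in row 1).
(2,6) = 5 (hidden single in row 2).
(4,5) = 3 (hidden single in column 5).
(7,8) = 2: in column 8, 2 can only go here (every other open cell in that column sees a 2).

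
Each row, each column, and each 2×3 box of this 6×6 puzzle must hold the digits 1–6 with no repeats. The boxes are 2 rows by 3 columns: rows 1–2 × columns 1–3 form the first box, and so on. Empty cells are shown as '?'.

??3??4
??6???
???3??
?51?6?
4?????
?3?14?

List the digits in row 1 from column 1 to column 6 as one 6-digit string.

R4C6 = 2 (sole candidate).
R4C1 = 3 (sole candidate).
R4C4 = 4 (sole candidate).
R1C4 = 6: in row 1, 6 can only go here (every other open cell in that row sees a 6).
R2C2 = 4 (hidden single in row 2).
R3C3 = 4 (hidden single in row 3).
R5C2 = 1 (hidden single in row 5).
R1C2 = 2: row 1 has {3,4,6}; col 2 has {1,3,4,5}; box has {3,4,6} → only 2 remains.
R3C2 = 6 (sole candidate).
R3C1 = 2 (sole candidate).
R5C6 = 6 (hidden single in row 5).
R6C6 = 5 (sole candidate).
R3C6 = 1 (sole candidate).
R5C4 = 2 (sole candidate).
R5C5 = 3 (sole candidate).
R6C1 = 6 (sole candidate).
R6C3 = 2 (sole candidate).
R2C4 = 5 (sole candidate).
R2C6 = 3 (sole candidate).
R3C5 = 5 (sole candidate).
R5C3 = 5 (sole candidate).
R1C5 = 1: row 1 has {2,3,4,6}; col 5 has {3,4,5,6}; box has {3,4,5,6} → only 1 remains.
R2C1 = 1 (sole candidate).
R2C5 = 2 (sole candidate).
R1C1 = 5: row 1 has {1,2,3,4,6}; col 1 has {1,2,3,4,6}; box has {1,2,3,4,6} → only 5 remains.

523614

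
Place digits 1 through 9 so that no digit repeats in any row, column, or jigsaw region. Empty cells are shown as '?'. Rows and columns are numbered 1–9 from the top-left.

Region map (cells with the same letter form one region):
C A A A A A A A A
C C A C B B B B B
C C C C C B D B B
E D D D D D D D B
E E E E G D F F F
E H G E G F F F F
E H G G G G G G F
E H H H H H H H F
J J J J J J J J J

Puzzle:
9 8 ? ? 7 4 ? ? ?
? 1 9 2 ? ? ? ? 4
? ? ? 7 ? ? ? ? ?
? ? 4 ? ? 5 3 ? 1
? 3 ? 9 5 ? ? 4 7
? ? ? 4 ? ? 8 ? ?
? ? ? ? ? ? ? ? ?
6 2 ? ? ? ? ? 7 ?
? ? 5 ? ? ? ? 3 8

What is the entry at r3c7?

r3c7 = 1: in row 3, 1 can only go here (every other open cell in that row sees a 1).

1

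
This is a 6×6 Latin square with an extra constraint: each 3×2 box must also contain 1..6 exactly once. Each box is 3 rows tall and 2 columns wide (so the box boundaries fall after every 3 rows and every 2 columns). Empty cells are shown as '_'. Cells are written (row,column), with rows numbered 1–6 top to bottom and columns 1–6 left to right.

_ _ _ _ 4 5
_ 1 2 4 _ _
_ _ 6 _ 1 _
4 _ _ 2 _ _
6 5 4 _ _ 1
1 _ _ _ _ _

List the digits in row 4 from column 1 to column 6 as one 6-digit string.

(4,2) = 3: row 4 has {2,4}; col 2 has {1,5}; box has {1,4,5,6} → only 3 remains.
(4,6) = 6: row 4 has {2,3,4}; col 6 has {1,5}; box has {1} → only 6 remains.
(5,4) = 3: row 5 has {1,4,5,6}; col 4 has {2,4}; box has {2,4} → only 3 remains.
(5,5) = 2: row 5 has {1,3,4,5,6}; col 5 has {1,4}; box has {1,6} → only 2 remains.
(6,2) = 2: row 6 has {1}; col 2 has {1,3,5}; box has {1,3,4,5,6} → only 2 remains.
(6,3) = 5: row 6 has {1,2}; col 3 has {2,4,6}; box has {2,3,4} → only 5 remains.
(6,4) = 6: row 6 has {1,2,5}; col 4 has {2,3,4}; box has {2,3,4,5} → only 6 remains.
(6,5) = 3: row 6 has {1,2,5,6}; col 5 has {1,2,4}; box has {1,2,6} → only 3 remains.
(6,6) = 4: row 6 has {1,2,3,5,6}; col 6 has {1,5,6}; box has {1,2,3,6} → only 4 remains.
(1,2) = 6: row 1 has {4,5}; col 2 has {1,2,3,5}; box has {1} → only 6 remains.
(1,4) = 1: row 1 has {4,5,6}; col 4 has {2,3,4,6}; box has {2,4,6} → only 1 remains.
(2,5) = 6: row 2 has {1,2,4}; col 5 has {1,2,3,4}; box has {1,4,5} → only 6 remains.
(2,6) = 3: row 2 has {1,2,4,6}; col 6 has {1,4,5,6}; box has {1,4,5,6} → only 3 remains.
(3,2) = 4: row 3 has {1,6}; col 2 has {1,2,3,5,6}; box has {1,6} → only 4 remains.
(3,4) = 5: row 3 has {1,4,6}; col 4 has {1,2,3,4,6}; box has {1,2,4,6} → only 5 remains.
(3,6) = 2: row 3 has {1,4,5,6}; col 6 has {1,3,4,5,6}; box has {1,3,4,5,6} → only 2 remains.
(4,3) = 1: row 4 has {2,3,4,6}; col 3 has {2,4,5,6}; box has {2,3,4,5,6} → only 1 remains.
(4,5) = 5: row 4 has {1,2,3,4,6}; col 5 has {1,2,3,4,6}; box has {1,2,3,4,6} → only 5 remains.

431256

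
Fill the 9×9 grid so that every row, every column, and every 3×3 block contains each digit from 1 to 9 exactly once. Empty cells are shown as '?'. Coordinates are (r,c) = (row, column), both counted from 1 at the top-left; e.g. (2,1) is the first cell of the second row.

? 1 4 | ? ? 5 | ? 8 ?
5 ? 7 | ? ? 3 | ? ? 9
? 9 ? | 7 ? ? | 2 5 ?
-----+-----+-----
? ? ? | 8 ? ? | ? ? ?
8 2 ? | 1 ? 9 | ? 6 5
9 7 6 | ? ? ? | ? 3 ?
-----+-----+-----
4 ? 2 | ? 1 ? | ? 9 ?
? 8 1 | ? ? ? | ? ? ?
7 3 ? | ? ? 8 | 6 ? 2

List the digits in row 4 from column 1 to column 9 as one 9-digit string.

145836927

(2,2) = 6: row 2 has {3,5,7,9}; col 2 has {1,2,3,7,8,9}; box has {1,4,5,7,9} → only 6 remains.
(3,1) = 3: row 3 has {2,5,7,9}; col 1 has {4,5,7,8,9}; box has {1,4,5,6,7,9} → only 3 remains.
(3,3) = 8: row 3 has {2,3,5,7,9}; col 3 has {1,2,4,6,7}; box has {1,3,4,5,6,7,9} → only 8 remains.
(4,1) = 1: row 4 has {8}; col 1 has {3,4,5,7,8,9}; box has {2,6,7,8,9} → only 1 remains.
(5,3) = 3: row 5 has {1,2,5,6,8,9}; col 3 has {1,2,4,6,7,8}; box has {1,2,6,7,8,9} → only 3 remains.
(7,2) = 5: row 7 has {1,2,4,9}; col 2 has {1,2,3,6,7,8,9}; box has {1,2,3,4,7,8} → only 5 remains.
(8,1) = 6: row 8 has {1,8}; col 1 has {1,3,4,5,7,8,9}; box has {1,2,3,4,5,7,8} → only 6 remains.
(9,3) = 9: row 9 has {2,3,6,7,8}; col 3 has {1,2,3,4,6,7,8}; box has {1,2,3,4,5,6,7,8} → only 9 remains.
(1,1) = 2: row 1 has {1,4,5,8}; col 1 has {1,3,4,5,6,7,8,9}; box has {1,3,4,5,6,7,8,9} → only 2 remains.
(4,2) = 4: row 4 has {1,8}; col 2 has {1,2,3,5,6,7,8,9}; box has {1,2,3,6,7,8,9} → only 4 remains.
(4,3) = 5: row 4 has {1,4,8}; col 3 has {1,2,3,4,6,7,8,9}; box has {1,2,3,4,6,7,8,9} → only 5 remains.
(4,9) = 7: row 4 has {1,4,5,8}; col 9 has {2,5,9}; box has {3,5,6} → only 7 remains.
(5,7) = 4: row 5 has {1,2,3,5,6,8,9}; col 7 has {2,6}; box has {3,5,6,7} → only 4 remains.
(2,7) = 1: row 2 has {3,5,6,7,9}; col 7 has {2,4,6}; box has {2,5,8,9} → only 1 remains.
(2,8) = 4: row 2 has {1,3,5,6,7,9}; col 8 has {3,5,6,8,9}; box has {1,2,5,8,9} → only 4 remains.
(3,9) = 6: row 3 has {2,3,5,7,8,9}; col 9 has {2,5,7,9}; box has {1,2,4,5,8,9} → only 6 remains.
(4,7) = 9: row 4 has {1,4,5,7,8}; col 7 has {1,2,4,6}; box has {3,4,5,6,7} → only 9 remains.
(4,8) = 2: row 4 has {1,4,5,7,8,9}; col 8 has {3,4,5,6,8,9}; box has {3,4,5,6,7,9} → only 2 remains.
(5,5) = 7: row 5 has {1,2,3,4,5,6,8,9}; col 5 has {1}; box has {1,8,9} → only 7 remains.
(6,7) = 8: row 6 has {3,6,7,9}; col 7 has {1,2,4,6,9}; box has {2,3,4,5,6,7,9} → only 8 remains.
(6,9) = 1: row 6 has {3,6,7,8,9}; col 9 has {2,5,6,7,9}; box has {2,3,4,5,6,7,8,9} → only 1 remains.
(8,8) = 7: row 8 has {1,6,8}; col 8 has {2,3,4,5,6,8,9}; box has {2,6,9} → only 7 remains.
(9,8) = 1: row 9 has {2,3,6,7,8,9}; col 8 has {2,3,4,5,6,7,8,9}; box has {2,6,7,9} → only 1 remains.
(1,9) = 3: row 1 has {1,2,4,5,8}; col 9 has {1,2,5,6,7,9}; box has {1,2,4,5,6,8,9} → only 3 remains.
(2,4) = 2: row 2 has {1,3,4,5,6,7,9}; col 4 has {1,7,8}; box has {3,5,7} → only 2 remains.
(2,5) = 8: row 2 has {1,2,3,4,5,6,7,9}; col 5 has {1,7}; box has {2,3,5,7} → only 8 remains.
(3,5) = 4: row 3 has {2,3,5,6,7,8,9}; col 5 has {1,7,8}; box has {2,3,5,7,8} → only 4 remains.
(3,6) = 1: row 3 has {2,3,4,5,6,7,8,9}; col 6 has {3,5,8,9}; box has {2,3,4,5,7,8} → only 1 remains.
(4,6) = 6: row 4 has {1,2,4,5,7,8,9}; col 6 has {1,3,5,8,9}; box has {1,7,8,9} → only 6 remains.
(7,6) = 7: row 7 has {1,2,4,5,9}; col 6 has {1,3,5,6,8,9}; box has {1,8} → only 7 remains.
(7,7) = 3: row 7 has {1,2,4,5,7,9}; col 7 has {1,2,4,6,8,9}; box has {1,2,6,7,9} → only 3 remains.
(7,9) = 8: row 7 has {1,2,3,4,5,7,9}; col 9 has {1,2,3,5,6,7,9}; box has {1,2,3,6,7,9} → only 8 remains.
(8,7) = 5: row 8 has {1,6,7,8}; col 7 has {1,2,3,4,6,8,9}; box has {1,2,3,6,7,8,9} → only 5 remains.
(8,9) = 4: row 8 has {1,5,6,7,8}; col 9 has {1,2,3,5,6,7,8,9}; box has {1,2,3,5,6,7,8,9} → only 4 remains.
(9,5) = 5: row 9 has {1,2,3,6,7,8,9}; col 5 has {1,4,7,8}; box has {1,7,8} → only 5 remains.
(1,7) = 7: row 1 has {1,2,3,4,5,8}; col 7 has {1,2,3,4,5,6,8,9}; box has {1,2,3,4,5,6,8,9} → only 7 remains.
(4,5) = 3: row 4 has {1,2,4,5,6,7,8,9}; col 5 has {1,4,5,7,8}; box has {1,6,7,8,9} → only 3 remains.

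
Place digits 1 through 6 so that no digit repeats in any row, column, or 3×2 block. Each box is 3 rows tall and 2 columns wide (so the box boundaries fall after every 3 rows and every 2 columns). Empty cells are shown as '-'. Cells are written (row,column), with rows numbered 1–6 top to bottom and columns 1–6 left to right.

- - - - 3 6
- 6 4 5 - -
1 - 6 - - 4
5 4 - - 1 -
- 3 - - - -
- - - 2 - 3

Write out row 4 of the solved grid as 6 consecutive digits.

(1,4) = 1 (sole candidate).
(2,5) = 2 (sole candidate).
(2,6) = 1 (sole candidate).
(3,4) = 3 (sole candidate).
(3,5) = 5 (sole candidate).
(4,3) = 3: row 4 has {1,4,5}; col 3 has {4,6}; box has {2} → only 3 remains.
(4,4) = 6: row 4 has {1,3,4,5}; col 4 has {1,2,3,5}; box has {2,3} → only 6 remains.
(4,6) = 2: row 4 has {1,3,4,5,6}; col 6 has {1,3,4,6}; box has {1,3} → only 2 remains.

543612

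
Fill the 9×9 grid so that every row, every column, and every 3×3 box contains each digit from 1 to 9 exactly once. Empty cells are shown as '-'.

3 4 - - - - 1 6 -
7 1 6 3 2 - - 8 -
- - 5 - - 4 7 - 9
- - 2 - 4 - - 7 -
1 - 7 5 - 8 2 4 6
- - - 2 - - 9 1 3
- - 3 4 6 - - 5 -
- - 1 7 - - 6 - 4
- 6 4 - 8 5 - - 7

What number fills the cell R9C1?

R2C6 = 9 (sole candidate).
R2C9 = 5 (sole candidate).
R3C5 = 1 (sole candidate).
R4C9 = 8 (sole candidate).
R6C3 = 8 (sole candidate).
R6C5 = 7 (sole candidate).
R6C6 = 6 (sole candidate).
R7C7 = 8 (sole candidate).
R9C7 = 3 (sole candidate).
R1C3 = 9 (sole candidate).
R1C4 = 8 (sole candidate).
R1C5 = 5 (sole candidate).
R1C6 = 7 (sole candidate).
R1C9 = 2 (sole candidate).
R2C7 = 4 (sole candidate).
R3C4 = 6 (sole candidate).
R3C8 = 3 (sole candidate).
R4C7 = 5 (sole candidate).
R6C2 = 5 (sole candidate).
R7C9 = 1 (sole candidate).
R6C1 = 4 (sole candidate).
R7C6 = 2 (sole candidate).
R8C6 = 3 (sole candidate).
R4C6 = 1 (sole candidate).
R7C1 = 9 (sole candidate).
R7C2 = 7 (sole candidate).
R8C5 = 9 (sole candidate).
R8C8 = 2 (sole candidate).
R9C1 = 2: row 9 has {3,4,5,6,7,8}; col 1 has {1,3,4,7,9}; box has {1,3,4,6,7,9} → only 2 remains.

2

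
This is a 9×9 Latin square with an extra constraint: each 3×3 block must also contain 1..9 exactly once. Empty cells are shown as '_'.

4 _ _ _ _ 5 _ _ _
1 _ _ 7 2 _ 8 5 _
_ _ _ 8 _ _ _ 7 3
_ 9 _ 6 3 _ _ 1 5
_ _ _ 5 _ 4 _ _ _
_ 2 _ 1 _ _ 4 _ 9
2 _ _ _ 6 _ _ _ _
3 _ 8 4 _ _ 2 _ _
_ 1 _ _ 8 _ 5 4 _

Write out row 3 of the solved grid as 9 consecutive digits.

row 4, column 7 = 7 (sole candidate).
row 6, column 5 = 7 (sole candidate).
row 6, column 6 = 8 (sole candidate).
row 4, column 1 = 8 (sole candidate).
row 4, column 3 = 4 (sole candidate).
row 4, column 6 = 2 (sole candidate).
row 5, column 5 = 9 (sole candidate).
row 1, column 5 = 1 (sole candidate).
row 3, column 5 = 4: row 3 has {3,7,8}; col 5 has {1,2,3,6,7,8,9}; box has {1,2,5,7,8} → only 4 remains.
row 8, column 5 = 5 (sole candidate).
row 1, column 2 = 8 (hidden single in row 1).
row 1, column 3 = 7 (hidden single in row 1).
row 1, column 4 = 3 (hidden single in row 1).
row 7, column 4 = 9 (sole candidate).
row 9, column 4 = 2 (sole candidate).
row 7, column 3 = 5 (sole candidate).
row 2, column 9 = 4 (hidden single in row 2).
row 3, column 7 = 1: in row 3, 1 can only go here (every other open cell in that row sees a 1).
row 3, column 3 = 2: in row 3, 2 can only go here (every other open cell in that row sees a 2).
row 7, column 7 = 3 (sole candidate).
row 7, column 8 = 8 (sole candidate).
row 5, column 7 = 6 (sole candidate).
row 6, column 8 = 3 (sole candidate).
row 1, column 7 = 9 (sole candidate).
row 5, column 1 = 7 (sole candidate).
row 5, column 2 = 3 (sole candidate).
row 5, column 3 = 1 (sole candidate).
row 5, column 8 = 2 (sole candidate).
row 5, column 9 = 8 (sole candidate).
row 6, column 3 = 6 (sole candidate).
row 9, column 3 = 9 (sole candidate).
row 1, column 8 = 6 (sole candidate).
row 1, column 9 = 2 (sole candidate).
row 2, column 2 = 6 (sole candidate).
row 2, column 3 = 3 (sole candidate).
row 2, column 6 = 9 (sole candidate).
row 3, column 2 = 5: row 3 has {1,2,3,4,7,8}; col 2 has {1,2,3,6,8,9}; box has {1,2,3,4,6,7,8} → only 5 remains.
row 3, column 6 = 6: row 3 has {1,2,3,4,5,7,8}; col 6 has {2,4,5,8,9}; box has {1,2,3,4,5,7,8,9} → only 6 remains.
row 6, column 1 = 5 (sole candidate).
row 8, column 2 = 7 (sole candidate).
row 8, column 6 = 1 (sole candidate).
row 8, column 8 = 9 (sole candidate).
row 8, column 9 = 6 (sole candidate).
row 9, column 1 = 6 (sole candidate).
row 9, column 9 = 7 (sole candidate).
row 3, column 1 = 9: row 3 has {1,2,3,4,5,6,7,8}; col 1 has {1,2,3,4,5,6,7,8}; box has {1,2,3,4,5,6,7,8} → only 9 remains.

952846173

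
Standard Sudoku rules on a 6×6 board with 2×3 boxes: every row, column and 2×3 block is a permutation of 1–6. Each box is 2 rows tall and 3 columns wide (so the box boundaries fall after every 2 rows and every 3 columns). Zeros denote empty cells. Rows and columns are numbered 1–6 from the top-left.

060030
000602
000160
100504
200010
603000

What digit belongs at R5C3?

R1C4 = 4 (sole candidate).
R2C5 = 5 (sole candidate).
R3C6 = 3 (sole candidate).
R4C5 = 2 (sole candidate).
R5C4 = 3 (sole candidate).
R6C4 = 2 (sole candidate).
R6C5 = 4 (sole candidate).
R6C6 = 5 (sole candidate).
R1C1 = 5 (sole candidate).
R1C6 = 1 (sole candidate).
R3C1 = 4 (sole candidate).
R4C2 = 3 (sole candidate).
R4C3 = 6 (sole candidate).
R5C6 = 6 (sole candidate).
R6C2 = 1 (sole candidate).
R1C3 = 2 (sole candidate).
R2C1 = 3 (sole candidate).
R2C2 = 4 (sole candidate).
R2C3 = 1 (sole candidate).
R3C3 = 5 (sole candidate).
R5C2 = 5 (sole candidate).
R5C3 = 4: row 5 has {1,2,3,5,6}; col 3 has {1,2,3,5,6}; box has {1,2,3,5,6} → only 4 remains.

4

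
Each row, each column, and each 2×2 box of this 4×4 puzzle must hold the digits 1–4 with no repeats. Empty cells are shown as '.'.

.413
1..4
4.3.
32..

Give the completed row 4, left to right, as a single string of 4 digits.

3241

r1c1 = 2 (sole candidate).
r2c2 = 3 (sole candidate).
r2c3 = 2 (sole candidate).
r3c2 = 1 (sole candidate).
r3c4 = 2 (sole candidate).
r4c3 = 4: row 4 has {2,3}; col 3 has {1,2,3}; box has {2,3} → only 4 remains.
r4c4 = 1: row 4 has {2,3,4}; col 4 has {2,3,4}; box has {2,3,4} → only 1 remains.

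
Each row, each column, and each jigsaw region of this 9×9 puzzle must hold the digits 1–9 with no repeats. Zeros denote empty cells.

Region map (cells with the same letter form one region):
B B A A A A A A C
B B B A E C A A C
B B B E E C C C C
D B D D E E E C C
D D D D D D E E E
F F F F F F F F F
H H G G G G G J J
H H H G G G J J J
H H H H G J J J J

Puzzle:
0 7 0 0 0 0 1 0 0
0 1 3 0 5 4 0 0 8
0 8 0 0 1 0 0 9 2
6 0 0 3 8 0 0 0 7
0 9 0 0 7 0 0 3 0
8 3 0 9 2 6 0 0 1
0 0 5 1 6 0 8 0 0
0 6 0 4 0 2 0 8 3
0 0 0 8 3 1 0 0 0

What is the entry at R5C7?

R4C6 = 9 (sole candidate).
R7C6 = 7 (sole candidate).
R8C5 = 9 (sole candidate).
R1C5 = 4 (sole candidate).
R1C6 = 3 (hidden single in row 1).
R3C6 = 5 (sole candidate).
R4C8 = 1 (sole candidate).
R5C6 = 8 (sole candidate).
R1C9 = 6 (sole candidate).
R3C1 = 4 (sole candidate).
R3C3 = 6 (sole candidate).
R3C4 = 7 (sole candidate).
R3C7 = 3 (sole candidate).
R5C9 = 4 (sole candidate).
R7C9 = 9 (sole candidate).
R9C9 = 5 (sole candidate).
R4C7 = 2 (sole candidate).
R5C7 = 6: row 5 has {3,4,7,8,9}; col 7 has {1,2,3,8}; region has {1,2,3,4,5,7,8,9} → only 6 remains.

6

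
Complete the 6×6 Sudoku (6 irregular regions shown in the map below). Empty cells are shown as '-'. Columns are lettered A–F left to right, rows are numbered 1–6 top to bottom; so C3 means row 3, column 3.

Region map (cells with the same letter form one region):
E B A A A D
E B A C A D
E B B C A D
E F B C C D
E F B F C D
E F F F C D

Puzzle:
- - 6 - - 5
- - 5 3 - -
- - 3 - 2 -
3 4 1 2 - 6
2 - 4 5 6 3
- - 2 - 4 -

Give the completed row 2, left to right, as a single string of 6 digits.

465312

B1 = 2 (sole candidate).
B2 = 6: row 2 has {3,5}; col 2 has {2,4}; region has {1,2,3,4} → only 6 remains.
E2 = 1: row 2 has {3,5,6}; col 5 has {2,4,6}; region has {2,5,6} → only 1 remains.
B3 = 5 (sole candidate).
D3 = 1 (sole candidate).
F3 = 4 (sole candidate).
E4 = 5 (sole candidate).
B5 = 1 (sole candidate).
B6 = 3 (sole candidate).
D6 = 6 (sole candidate).
F6 = 1 (sole candidate).
D1 = 4 (sole candidate).
E1 = 3 (sole candidate).
A2 = 4: row 2 has {1,3,5,6}; col 1 has {2,3}; region has {2,3} → only 4 remains.
F2 = 2: row 2 has {1,3,4,5,6}; col 6 has {1,3,4,5,6}; region has {1,3,4,5,6} → only 2 remains.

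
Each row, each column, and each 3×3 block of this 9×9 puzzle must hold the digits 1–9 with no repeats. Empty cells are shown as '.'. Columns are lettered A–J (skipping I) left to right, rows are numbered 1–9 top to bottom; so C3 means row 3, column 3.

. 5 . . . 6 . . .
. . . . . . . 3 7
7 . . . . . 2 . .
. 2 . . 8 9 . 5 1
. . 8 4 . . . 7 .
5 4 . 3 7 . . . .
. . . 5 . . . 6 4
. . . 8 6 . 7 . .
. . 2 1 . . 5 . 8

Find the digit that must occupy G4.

J1 = 9: row 1 has {5,6}; col 9 has {1,4,7,8}; box has {2,3,7} → only 9 remains.
D3 = 9: row 3 has {2,7}; col 4 has {1,3,4,5,8}; box has {6} → only 9 remains.
D4 = 6: row 4 has {1,2,5,8,9}; col 4 has {1,3,4,5,8,9}; box has {3,4,7,8,9} → only 6 remains.
H9 = 9: row 9 has {1,2,5,8}; col 8 has {3,5,6,7}; box has {4,5,6,7,8} → only 9 remains.
D2 = 2: row 2 has {3,7}; col 4 has {1,3,4,5,6,8,9}; box has {6,9} → only 2 remains.
A4 = 3: row 4 has {1,2,5,6,8,9}; col 1 has {5,7}; box has {2,4,5,8} → only 3 remains.
C4 = 7: row 4 has {1,2,3,5,6,8,9}; col 3 has {2,8}; box has {2,3,4,5,8} → only 7 remains.
G4 = 4: row 4 has {1,2,3,5,6,7,8,9}; col 7 has {2,5,7}; box has {1,5,7} → only 4 remains.

4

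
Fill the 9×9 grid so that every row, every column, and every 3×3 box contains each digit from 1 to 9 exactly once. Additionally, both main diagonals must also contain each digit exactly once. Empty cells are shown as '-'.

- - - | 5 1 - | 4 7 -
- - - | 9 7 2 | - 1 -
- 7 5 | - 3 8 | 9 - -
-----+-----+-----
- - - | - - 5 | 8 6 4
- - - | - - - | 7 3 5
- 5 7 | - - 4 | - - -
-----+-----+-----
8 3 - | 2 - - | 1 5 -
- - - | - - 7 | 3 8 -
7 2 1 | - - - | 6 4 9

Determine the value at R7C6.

9

R1C6 = 6: row 1 has {1,4,5,7}; col 6 has {2,4,5,7,8}; box has {1,2,3,5,7,8,9} → only 6 remains.
R2C2 = 6: row 2 has {1,2,7,9}; col 2 has {2,3,5,7}; box has {5,7}; main diagonal has {1,4,5,8,9} → only 6 remains.
R2C7 = 5: row 2 has {1,2,6,7,9}; col 7 has {1,3,4,6,7,8,9}; box has {1,4,7,9} → only 5 remains.
R3C4 = 4: row 3 has {3,5,7,8,9}; col 4 has {2,5,9}; box has {1,2,3,5,6,7,8,9} → only 4 remains.
R3C8 = 2: row 3 has {3,4,5,7,8,9}; col 8 has {1,3,4,5,6,7,8}; box has {1,4,5,7,9} → only 2 remains.
R3C9 = 6: row 3 has {2,3,4,5,7,8,9}; col 9 has {4,5,9}; box has {1,2,4,5,7,9} → only 6 remains.
R5C5 = 2: row 5 has {3,5,7}; col 5 has {1,3,7}; box has {4,5}; main diagonal has {1,4,5,6,8,9}; anti-diagonal has {1,5,7,9} → only 2 remains.
R6C7 = 2: row 6 has {4,5,7}; col 7 has {1,3,4,5,6,7,8,9}; box has {3,4,5,6,7,8} → only 2 remains.
R6C8 = 9: row 6 has {2,4,5,7}; col 8 has {1,2,3,4,5,6,7,8}; box has {2,3,4,5,6,7,8} → only 9 remains.
R6C9 = 1: row 6 has {2,4,5,7,9}; col 9 has {4,5,6,9}; box has {2,3,4,5,6,7,8,9} → only 1 remains.
R7C6 = 9: row 7 has {1,2,3,5,8}; col 6 has {2,4,5,6,7,8}; box has {2,7} → only 9 remains.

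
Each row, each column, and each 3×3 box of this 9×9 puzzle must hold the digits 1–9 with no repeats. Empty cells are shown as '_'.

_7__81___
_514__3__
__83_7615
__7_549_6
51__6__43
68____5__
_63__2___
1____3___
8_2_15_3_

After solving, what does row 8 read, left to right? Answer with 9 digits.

145973862

row 5, column 3 = 9 (sole candidate).
row 5, column 6 = 8 (sole candidate).
row 6, column 3 = 4 (sole candidate).
row 6, column 6 = 9 (sole candidate).
row 8, column 3 = 5: row 8 has {1,3}; col 3 has {1,2,3,4,7,8,9}; box has {1,2,3,6,8} → only 5 remains.
row 1, column 3 = 6 (sole candidate).
row 2, column 6 = 6 (sole candidate).
row 1, column 1 = 3 (hidden single in row 1).
row 1, column 4 = 5 (hidden single in row 1).
row 4, column 1 = 2 (sole candidate).
row 4, column 2 = 3 (sole candidate).
row 4, column 4 = 1 (sole candidate).
row 4, column 8 = 8 (sole candidate).
row 2, column 1 = 9 (sole candidate).
row 2, column 5 = 2 (sole candidate).
row 2, column 8 = 7 (sole candidate).
row 2, column 9 = 8 (sole candidate).
row 3, column 1 = 4 (sole candidate).
row 3, column 2 = 2 (sole candidate).
row 3, column 5 = 9 (sole candidate).
row 6, column 8 = 2 (sole candidate).
row 7, column 1 = 7 (sole candidate).
row 7, column 5 = 4 (sole candidate).
row 8, column 5 = 7: row 8 has {1,3,5}; col 5 has {1,2,4,5,6,8,9}; box has {1,2,3,4,5} → only 7 remains.
row 1, column 8 = 9 (sole candidate).
row 5, column 7 = 7 (sole candidate).
row 6, column 4 = 7 (sole candidate).
row 6, column 5 = 3 (sole candidate).
row 6, column 9 = 1 (sole candidate).
row 7, column 8 = 5 (sole candidate).
row 7, column 9 = 9 (sole candidate).
row 8, column 8 = 6: row 8 has {1,3,5,7}; col 8 has {1,2,3,4,5,7,8,9}; box has {3,5,9} → only 6 remains.
row 9, column 7 = 4 (sole candidate).
row 9, column 9 = 7 (sole candidate).
row 1, column 7 = 2 (sole candidate).
row 1, column 9 = 4 (sole candidate).
row 5, column 4 = 2 (sole candidate).
row 7, column 4 = 8 (sole candidate).
row 7, column 7 = 1 (sole candidate).
row 8, column 4 = 9: row 8 has {1,3,5,6,7}; col 4 has {1,2,3,4,5,7,8}; box has {1,2,3,4,5,7,8} → only 9 remains.
row 8, column 7 = 8: row 8 has {1,3,5,6,7,9}; col 7 has {1,2,3,4,5,6,7,9}; box has {1,3,4,5,6,7,9} → only 8 remains.
row 8, column 9 = 2: row 8 has {1,3,5,6,7,8,9}; col 9 has {1,3,4,5,6,7,8,9}; box has {1,3,4,5,6,7,8,9} → only 2 remains.
row 9, column 2 = 9 (sole candidate).
row 9, column 4 = 6 (sole candidate).
row 8, column 2 = 4: row 8 has {1,2,3,5,6,7,8,9}; col 2 has {1,2,3,5,6,7,8,9}; box has {1,2,3,5,6,7,8,9} → only 4 remains.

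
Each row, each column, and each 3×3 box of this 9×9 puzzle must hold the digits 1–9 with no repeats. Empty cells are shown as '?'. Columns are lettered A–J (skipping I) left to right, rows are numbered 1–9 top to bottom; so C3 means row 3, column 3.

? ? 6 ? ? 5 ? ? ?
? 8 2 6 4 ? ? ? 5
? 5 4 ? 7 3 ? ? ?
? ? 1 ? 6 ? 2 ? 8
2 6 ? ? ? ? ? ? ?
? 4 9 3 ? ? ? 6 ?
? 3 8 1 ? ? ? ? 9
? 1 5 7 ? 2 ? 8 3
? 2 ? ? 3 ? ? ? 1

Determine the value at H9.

5

B4 = 7: row 4 has {1,2,6,8}; col 2 has {1,2,3,4,5,6,8}; box has {1,2,4,6,9} → only 7 remains.
C5 = 3: row 5 has {2,6}; col 3 has {1,2,4,5,6,8,9}; box has {1,2,4,6,7,9} → only 3 remains.
J6 = 7: row 6 has {3,4,6,9}; col 9 has {1,3,5,8,9}; box has {2,6,8} → only 7 remains.
E7 = 5: row 7 has {1,3,8,9}; col 5 has {3,4,6,7}; box has {1,2,3,7} → only 5 remains.
E8 = 9: row 8 has {1,2,3,5,7,8}; col 5 has {3,4,5,6,7}; box has {1,2,3,5,7} → only 9 remains.
C9 = 7: row 9 has {1,2,3}; col 3 has {1,2,3,4,5,6,8,9}; box has {1,2,3,5,8} → only 7 remains.
B1 = 9: row 1 has {5,6}; col 2 has {1,2,3,4,5,6,7,8}; box has {2,4,5,6,8} → only 9 remains.
A3 = 1: row 3 has {3,4,5,7}; col 1 has {2}; box has {2,4,5,6,8,9} → only 1 remains.
A4 = 5: row 4 has {1,2,6,7,8}; col 1 has {1,2}; box has {1,2,3,4,6,7,9} → only 5 remains.
J5 = 4: row 5 has {2,3,6}; col 9 has {1,3,5,7,8,9}; box has {2,6,7,8} → only 4 remains.
A6 = 8: row 6 has {3,4,6,7,9}; col 1 has {1,2,5}; box has {1,2,3,4,5,6,7,9} → only 8 remains.
F6 = 1: row 6 has {3,4,6,7,8,9}; col 6 has {2,3,5}; box has {3,6} → only 1 remains.
G6 = 5: row 6 has {1,3,4,6,7,8,9}; col 7 has {2}; box has {2,4,6,7,8} → only 5 remains.
J1 = 2: row 1 has {5,6,9}; col 9 has {1,3,4,5,7,8,9}; box has {5} → only 2 remains.
F2 = 9: row 2 has {2,4,5,6,8}; col 6 has {1,2,3,5}; box has {3,4,5,6,7} → only 9 remains.
H3 = 9: row 3 has {1,3,4,5,7}; col 8 has {6,8}; box has {2,5} → only 9 remains.
J3 = 6: row 3 has {1,3,4,5,7,9}; col 9 has {1,2,3,4,5,7,8,9}; box has {2,5,9} → only 6 remains.
F4 = 4: row 4 has {1,2,5,6,7,8}; col 6 has {1,2,3,5,9}; box has {1,3,6} → only 4 remains.
H4 = 3: row 4 has {1,2,4,5,6,7,8}; col 8 has {6,8,9}; box has {2,4,5,6,7,8} → only 3 remains.
E5 = 8: row 5 has {2,3,4,6}; col 5 has {3,4,5,6,7,9}; box has {1,3,4,6} → only 8 remains.
F5 = 7: row 5 has {2,3,4,6,8}; col 6 has {1,2,3,4,5,9}; box has {1,3,4,6,8} → only 7 remains.
H5 = 1: row 5 has {2,3,4,6,7,8}; col 8 has {3,6,8,9}; box has {2,3,4,5,6,7,8} → only 1 remains.
E6 = 2: row 6 has {1,3,4,5,6,7,8,9}; col 5 has {3,4,5,6,7,8,9}; box has {1,3,4,6,7,8} → only 2 remains.
F7 = 6: row 7 has {1,3,5,8,9}; col 6 has {1,2,3,4,5,7,9}; box has {1,2,3,5,7,9} → only 6 remains.
F9 = 8: row 9 has {1,2,3,7}; col 6 has {1,2,3,4,5,6,7,9}; box has {1,2,3,5,6,7,9} → only 8 remains.
D1 = 8: row 1 has {2,5,6,9}; col 4 has {1,3,6,7}; box has {3,4,5,6,7,9} → only 8 remains.
E1 = 1: row 1 has {2,5,6,8,9}; col 5 has {2,3,4,5,6,7,8,9}; box has {3,4,5,6,7,8,9} → only 1 remains.
H2 = 7: row 2 has {2,4,5,6,8,9}; col 8 has {1,3,6,8,9}; box has {2,5,6,9} → only 7 remains.
D3 = 2: row 3 has {1,3,4,5,6,7,9}; col 4 has {1,3,6,7,8}; box has {1,3,4,5,6,7,8,9} → only 2 remains.
G3 = 8: row 3 has {1,2,3,4,5,6,7,9}; col 7 has {2,5}; box has {2,5,6,7,9} → only 8 remains.
D4 = 9: row 4 has {1,2,3,4,5,6,7,8}; col 4 has {1,2,3,6,7,8}; box has {1,2,3,4,6,7,8} → only 9 remains.
D5 = 5: row 5 has {1,2,3,4,6,7,8}; col 4 has {1,2,3,6,7,8,9}; box has {1,2,3,4,6,7,8,9} → only 5 remains.
G5 = 9: row 5 has {1,2,3,4,5,6,7,8}; col 7 has {2,5,8}; box has {1,2,3,4,5,6,7,8} → only 9 remains.
A7 = 4: row 7 has {1,3,5,6,8,9}; col 1 has {1,2,5,8}; box has {1,2,3,5,7,8} → only 4 remains.
G7 = 7: row 7 has {1,3,4,5,6,8,9}; col 7 has {2,5,8,9}; box has {1,3,8,9} → only 7 remains.
H7 = 2: row 7 has {1,3,4,5,6,7,8,9}; col 8 has {1,3,6,7,8,9}; box has {1,3,7,8,9} → only 2 remains.
A8 = 6: row 8 has {1,2,3,5,7,8,9}; col 1 has {1,2,4,5,8}; box has {1,2,3,4,5,7,8} → only 6 remains.
G8 = 4: row 8 has {1,2,3,5,6,7,8,9}; col 7 has {2,5,7,8,9}; box has {1,2,3,7,8,9} → only 4 remains.
A9 = 9: row 9 has {1,2,3,7,8}; col 1 has {1,2,4,5,6,8}; box has {1,2,3,4,5,6,7,8} → only 9 remains.
D9 = 4: row 9 has {1,2,3,7,8,9}; col 4 has {1,2,3,5,6,7,8,9}; box has {1,2,3,5,6,7,8,9} → only 4 remains.
G9 = 6: row 9 has {1,2,3,4,7,8,9}; col 7 has {2,4,5,7,8,9}; box has {1,2,3,4,7,8,9} → only 6 remains.
H9 = 5: row 9 has {1,2,3,4,6,7,8,9}; col 8 has {1,2,3,6,7,8,9}; box has {1,2,3,4,6,7,8,9} → only 5 remains.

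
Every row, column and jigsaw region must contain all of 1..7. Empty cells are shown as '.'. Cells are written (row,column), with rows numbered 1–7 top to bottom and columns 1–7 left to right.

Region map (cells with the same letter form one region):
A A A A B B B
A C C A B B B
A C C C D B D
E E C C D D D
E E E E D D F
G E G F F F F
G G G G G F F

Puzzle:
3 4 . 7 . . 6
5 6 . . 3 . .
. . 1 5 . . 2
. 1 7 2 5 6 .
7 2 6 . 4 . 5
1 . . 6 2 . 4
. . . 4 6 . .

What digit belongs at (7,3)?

(1,3) = 2: row 1 has {3,4,6,7}; col 3 has {1,6,7}; region has {3,4,5,7} → only 2 remains.
(1,5) = 1: row 1 has {2,3,4,6,7}; col 5 has {2,3,4,5,6}; region has {3,6} → only 1 remains.
(1,6) = 5: row 1 has {1,2,3,4,6,7}; col 6 has {6}; region has {1,3,6} → only 5 remains.
(2,3) = 4: row 2 has {3,5,6}; col 3 has {1,2,6,7}; region has {1,2,5,6,7} → only 4 remains.
(2,4) = 1: row 2 has {3,4,5,6}; col 4 has {2,4,5,6,7}; region has {2,3,4,5,7} → only 1 remains.
(2,7) = 7: row 2 has {1,3,4,5,6}; col 7 has {2,4,5,6}; region has {1,3,5,6} → only 7 remains.
(3,1) = 6: row 3 has {1,2,5}; col 1 has {1,3,5,7}; region has {1,2,3,4,5,7} → only 6 remains.
(3,2) = 3: row 3 has {1,2,5,6}; col 2 has {1,2,4,6}; region has {1,2,4,5,6,7} → only 3 remains.
(3,5) = 7: row 3 has {1,2,3,5,6}; col 5 has {1,2,3,4,5,6}; region has {2,4,5,6} → only 7 remains.
(3,6) = 4: row 3 has {1,2,3,5,6,7}; col 6 has {5,6}; region has {1,3,5,6,7} → only 4 remains.
(4,1) = 4: row 4 has {1,2,5,6,7}; col 1 has {1,3,5,6,7}; region has {1,2,6,7} → only 4 remains.
(4,7) = 3: row 4 has {1,2,4,5,6,7}; col 7 has {2,4,5,6,7}; region has {2,4,5,6,7} → only 3 remains.
(5,4) = 3: row 5 has {2,4,5,6,7}; col 4 has {1,2,4,5,6,7}; region has {1,2,4,6,7} → only 3 remains.
(5,6) = 1: row 5 has {2,3,4,5,6,7}; col 6 has {4,5,6}; region has {2,3,4,5,6,7} → only 1 remains.
(6,2) = 5: row 6 has {1,2,4,6}; col 2 has {1,2,3,4,6}; region has {1,2,3,4,6,7} → only 5 remains.
(6,3) = 3: row 6 has {1,2,4,5,6}; col 3 has {1,2,4,6,7}; region has {1,4,6} → only 3 remains.
(6,6) = 7: row 6 has {1,2,3,4,5,6}; col 6 has {1,4,5,6}; region has {2,4,5,6} → only 7 remains.
(7,1) = 2: row 7 has {4,6}; col 1 has {1,3,4,5,6,7}; region has {1,3,4,6} → only 2 remains.
(7,2) = 7: row 7 has {2,4,6}; col 2 has {1,2,3,4,5,6}; region has {1,2,3,4,6} → only 7 remains.
(7,3) = 5: row 7 has {2,4,6,7}; col 3 has {1,2,3,4,6,7}; region has {1,2,3,4,6,7} → only 5 remains.

5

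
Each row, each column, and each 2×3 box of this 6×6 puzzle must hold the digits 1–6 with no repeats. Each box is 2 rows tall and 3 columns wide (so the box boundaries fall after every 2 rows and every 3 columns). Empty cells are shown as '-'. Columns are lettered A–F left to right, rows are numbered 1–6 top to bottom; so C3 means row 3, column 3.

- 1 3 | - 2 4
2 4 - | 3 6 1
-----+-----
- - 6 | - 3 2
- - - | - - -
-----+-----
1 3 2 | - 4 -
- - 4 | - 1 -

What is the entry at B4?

2

D1 = 5: row 1 has {1,2,3,4}; col 4 has {3}; box has {1,2,3,4,6} → only 5 remains.
C2 = 5: row 2 has {1,2,3,4,6}; col 3 has {2,3,4,6}; box has {1,2,3,4} → only 5 remains.
B3 = 5: row 3 has {2,3,6}; col 2 has {1,3,4}; box has {6} → only 5 remains.
B4 = 2: row 4 has {}; col 2 has {1,3,4,5}; box has {5,6} → only 2 remains.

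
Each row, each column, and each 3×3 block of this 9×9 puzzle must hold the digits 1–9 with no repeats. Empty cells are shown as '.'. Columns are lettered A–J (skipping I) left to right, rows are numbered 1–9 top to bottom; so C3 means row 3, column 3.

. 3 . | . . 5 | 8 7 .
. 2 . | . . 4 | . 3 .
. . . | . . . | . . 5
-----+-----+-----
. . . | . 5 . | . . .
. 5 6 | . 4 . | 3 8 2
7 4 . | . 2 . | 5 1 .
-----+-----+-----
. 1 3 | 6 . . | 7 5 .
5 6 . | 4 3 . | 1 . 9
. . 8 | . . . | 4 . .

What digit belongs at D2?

C6 = 9: row 6 has {1,2,4,5,7}; col 3 has {3,6,8}; box has {4,5,6,7} → only 9 remains.
J6 = 6: row 6 has {1,2,4,5,7,9}; col 9 has {2,5,9}; box has {1,2,3,5,8} → only 6 remains.
J7 = 8: row 7 has {1,3,5,6,7}; col 9 has {2,5,6,9}; box has {1,4,5,7,9} → only 8 remains.
H8 = 2: row 8 has {1,3,4,5,6,9}; col 8 has {1,3,5,7,8}; box has {1,4,5,7,8,9} → only 2 remains.
H9 = 6: row 9 has {4,8}; col 8 has {1,2,3,5,7,8}; box has {1,2,4,5,7,8,9} → only 6 remains.
J9 = 3: row 9 has {4,6,8}; col 9 has {2,5,6,8,9}; box has {1,2,4,5,6,7,8,9} → only 3 remains.
J2 = 1: row 2 has {2,3,4}; col 9 has {2,3,5,6,8,9}; box has {3,5,7,8} → only 1 remains.
B4 = 8: row 4 has {5}; col 2 has {1,2,3,4,5,6}; box has {4,5,6,7,9} → only 8 remains.
G4 = 9: row 4 has {5,8}; col 7 has {1,3,4,5,7,8}; box has {1,2,3,5,6,8} → only 9 remains.
H4 = 4: row 4 has {5,8,9}; col 8 has {1,2,3,5,6,7,8}; box has {1,2,3,5,6,8,9} → only 4 remains.
J4 = 7: row 4 has {4,5,8,9}; col 9 has {1,2,3,5,6,8,9}; box has {1,2,3,4,5,6,8,9} → only 7 remains.
A5 = 1: row 5 has {2,3,4,5,6,8}; col 1 has {5,7}; box has {4,5,6,7,8,9} → only 1 remains.
E7 = 9: row 7 has {1,3,5,6,7,8}; col 5 has {2,3,4,5}; box has {3,4,6} → only 9 remains.
F7 = 2: row 7 has {1,3,5,6,7,8,9}; col 6 has {4,5}; box has {3,4,6,9} → only 2 remains.
C8 = 7: row 8 has {1,2,3,4,5,6,9}; col 3 has {3,6,8,9}; box has {1,3,5,6,8} → only 7 remains.
F8 = 8: row 8 has {1,2,3,4,5,6,7,9}; col 6 has {2,4,5}; box has {2,3,4,6,9} → only 8 remains.
B9 = 9: row 9 has {3,4,6,8}; col 2 has {1,2,3,4,5,6,8}; box has {1,3,5,6,7,8} → only 9 remains.
J1 = 4: row 1 has {3,5,7,8}; col 9 has {1,2,3,5,6,7,8,9}; box has {1,3,5,7,8} → only 4 remains.
C2 = 5: row 2 has {1,2,3,4}; col 3 has {3,6,7,8,9}; box has {2,3} → only 5 remains.
G2 = 6: row 2 has {1,2,3,4,5}; col 7 has {1,3,4,5,7,8,9}; box has {1,3,4,5,7,8} → only 6 remains.
B3 = 7: row 3 has {5}; col 2 has {1,2,3,4,5,6,8,9}; box has {2,3,5} → only 7 remains.
G3 = 2: row 3 has {5,7}; col 7 has {1,3,4,5,6,7,8,9}; box has {1,3,4,5,6,7,8} → only 2 remains.
H3 = 9: row 3 has {2,5,7}; col 8 has {1,2,3,4,5,6,7,8}; box has {1,2,3,4,5,6,7,8} → only 9 remains.
C4 = 2: row 4 has {4,5,7,8,9}; col 3 has {3,5,6,7,8,9}; box has {1,4,5,6,7,8,9} → only 2 remains.
F6 = 3: row 6 has {1,2,4,5,6,7,9}; col 6 has {2,4,5,8}; box has {2,4,5} → only 3 remains.
A7 = 4: row 7 has {1,2,3,5,6,7,8,9}; col 1 has {1,5,7}; box has {1,3,5,6,7,8,9} → only 4 remains.
A9 = 2: row 9 has {3,4,6,8,9}; col 1 has {1,4,5,7}; box has {1,3,4,5,6,7,8,9} → only 2 remains.
C1 = 1: row 1 has {3,4,5,7,8}; col 3 has {2,3,5,6,7,8,9}; box has {2,3,5,7} → only 1 remains.
E1 = 6: row 1 has {1,3,4,5,7,8}; col 5 has {2,3,4,5,9}; box has {4,5} → only 6 remains.
C3 = 4: row 3 has {2,5,7,9}; col 3 has {1,2,3,5,6,7,8,9}; box has {1,2,3,5,7} → only 4 remains.
F3 = 1: row 3 has {2,4,5,7,9}; col 6 has {2,3,4,5,8}; box has {4,5,6} → only 1 remains.
A4 = 3: row 4 has {2,4,5,7,8,9}; col 1 has {1,2,4,5,7}; box has {1,2,4,5,6,7,8,9} → only 3 remains.
D4 = 1: row 4 has {2,3,4,5,7,8,9}; col 4 has {4,6}; box has {2,3,4,5} → only 1 remains.
F4 = 6: row 4 has {1,2,3,4,5,7,8,9}; col 6 has {1,2,3,4,5,8}; box has {1,2,3,4,5} → only 6 remains.
D6 = 8: row 6 has {1,2,3,4,5,6,7,9}; col 4 has {1,4,6}; box has {1,2,3,4,5,6} → only 8 remains.
F9 = 7: row 9 has {2,3,4,6,8,9}; col 6 has {1,2,3,4,5,6,8}; box has {2,3,4,6,8,9} → only 7 remains.
A1 = 9: row 1 has {1,3,4,5,6,7,8}; col 1 has {1,2,3,4,5,7}; box has {1,2,3,4,5,7} → only 9 remains.
D1 = 2: row 1 has {1,3,4,5,6,7,8,9}; col 4 has {1,4,6,8}; box has {1,4,5,6} → only 2 remains.
A2 = 8: row 2 has {1,2,3,4,5,6}; col 1 has {1,2,3,4,5,7,9}; box has {1,2,3,4,5,7,9} → only 8 remains.
E2 = 7: row 2 has {1,2,3,4,5,6,8}; col 5 has {2,3,4,5,6,9}; box has {1,2,4,5,6} → only 7 remains.
A3 = 6: row 3 has {1,2,4,5,7,9}; col 1 has {1,2,3,4,5,7,8,9}; box has {1,2,3,4,5,7,8,9} → only 6 remains.
D3 = 3: row 3 has {1,2,4,5,6,7,9}; col 4 has {1,2,4,6,8}; box has {1,2,4,5,6,7} → only 3 remains.
E3 = 8: row 3 has {1,2,3,4,5,6,7,9}; col 5 has {2,3,4,5,6,7,9}; box has {1,2,3,4,5,6,7} → only 8 remains.
F5 = 9: row 5 has {1,2,3,4,5,6,8}; col 6 has {1,2,3,4,5,6,7,8}; box has {1,2,3,4,5,6,8} → only 9 remains.
D9 = 5: row 9 has {2,3,4,6,7,8,9}; col 4 has {1,2,3,4,6,8}; box has {2,3,4,6,7,8,9} → only 5 remains.
E9 = 1: row 9 has {2,3,4,5,6,7,8,9}; col 5 has {2,3,4,5,6,7,8,9}; box has {2,3,4,5,6,7,8,9} → only 1 remains.
D2 = 9: row 2 has {1,2,3,4,5,6,7,8}; col 4 has {1,2,3,4,5,6,8}; box has {1,2,3,4,5,6,7,8} → only 9 remains.

9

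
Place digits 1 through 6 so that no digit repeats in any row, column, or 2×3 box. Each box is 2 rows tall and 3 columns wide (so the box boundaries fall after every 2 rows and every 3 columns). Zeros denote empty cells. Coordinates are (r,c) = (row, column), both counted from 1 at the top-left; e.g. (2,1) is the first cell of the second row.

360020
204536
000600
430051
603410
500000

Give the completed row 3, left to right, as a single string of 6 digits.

(1,4) = 1: row 1 has {2,3,6}; col 4 has {4,5,6}; box has {2,3,5,6} → only 1 remains.
(1,6) = 4: row 1 has {1,2,3,6}; col 6 has {1,6}; box has {1,2,3,5,6} → only 4 remains.
(2,2) = 1: row 2 has {2,3,4,5,6}; col 2 has {3,6}; box has {2,3,4,6} → only 1 remains.
(3,1) = 1: row 3 has {6}; col 1 has {2,3,4,5,6}; box has {3,4} → only 1 remains.
(3,5) = 4: row 3 has {1,6}; col 5 has {1,2,3,5}; box has {1,5,6} → only 4 remains.
(4,4) = 2: row 4 has {1,3,4,5}; col 4 has {1,4,5,6}; box has {1,4,5,6} → only 2 remains.
(5,2) = 2: row 5 has {1,3,4,6}; col 2 has {1,3,6}; box has {3,5,6} → only 2 remains.
(5,6) = 5: row 5 has {1,2,3,4,6}; col 6 has {1,4,6}; box has {1,4} → only 5 remains.
(6,2) = 4: row 6 has {5}; col 2 has {1,2,3,6}; box has {2,3,5,6} → only 4 remains.
(6,3) = 1: row 6 has {4,5}; col 3 has {3,4}; box has {2,3,4,5,6} → only 1 remains.
(6,4) = 3: row 6 has {1,4,5}; col 4 has {1,2,4,5,6}; box has {1,4,5} → only 3 remains.
(6,5) = 6: row 6 has {1,3,4,5}; col 5 has {1,2,3,4,5}; box has {1,3,4,5} → only 6 remains.
(6,6) = 2: row 6 has {1,3,4,5,6}; col 6 has {1,4,5,6}; box has {1,3,4,5,6} → only 2 remains.
(1,3) = 5: row 1 has {1,2,3,4,6}; col 3 has {1,3,4}; box has {1,2,3,4,6} → only 5 remains.
(3,2) = 5: row 3 has {1,4,6}; col 2 has {1,2,3,4,6}; box has {1,3,4} → only 5 remains.
(3,3) = 2: row 3 has {1,4,5,6}; col 3 has {1,3,4,5}; box has {1,3,4,5} → only 2 remains.
(3,6) = 3: row 3 has {1,2,4,5,6}; col 6 has {1,2,4,5,6}; box has {1,2,4,5,6} → only 3 remains.

152643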